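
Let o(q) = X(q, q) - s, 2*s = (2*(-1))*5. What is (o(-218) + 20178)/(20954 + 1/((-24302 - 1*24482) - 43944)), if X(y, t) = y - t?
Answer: 1871529224/1943022511 ≈ 0.96321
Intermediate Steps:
s = -5 (s = ((2*(-1))*5)/2 = (-2*5)/2 = (½)*(-10) = -5)
o(q) = 5 (o(q) = (q - q) - 1*(-5) = 0 + 5 = 5)
(o(-218) + 20178)/(20954 + 1/((-24302 - 1*24482) - 43944)) = (5 + 20178)/(20954 + 1/((-24302 - 1*24482) - 43944)) = 20183/(20954 + 1/((-24302 - 24482) - 43944)) = 20183/(20954 + 1/(-48784 - 43944)) = 20183/(20954 + 1/(-92728)) = 20183/(20954 - 1/92728) = 20183/(1943022511/92728) = 20183*(92728/1943022511) = 1871529224/1943022511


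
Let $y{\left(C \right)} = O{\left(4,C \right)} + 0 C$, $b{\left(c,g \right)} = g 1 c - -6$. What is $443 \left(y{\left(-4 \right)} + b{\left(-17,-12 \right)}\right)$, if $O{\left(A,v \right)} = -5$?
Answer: $90815$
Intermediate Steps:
$b{\left(c,g \right)} = 6 + c g$ ($b{\left(c,g \right)} = g c + 6 = c g + 6 = 6 + c g$)
$y{\left(C \right)} = -5$ ($y{\left(C \right)} = -5 + 0 C = -5 + 0 = -5$)
$443 \left(y{\left(-4 \right)} + b{\left(-17,-12 \right)}\right) = 443 \left(-5 + \left(6 - -204\right)\right) = 443 \left(-5 + \left(6 + 204\right)\right) = 443 \left(-5 + 210\right) = 443 \cdot 205 = 90815$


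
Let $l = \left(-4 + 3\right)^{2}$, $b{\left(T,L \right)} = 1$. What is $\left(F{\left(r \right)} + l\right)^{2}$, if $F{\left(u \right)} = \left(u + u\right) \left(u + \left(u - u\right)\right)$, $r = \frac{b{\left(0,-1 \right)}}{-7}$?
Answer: $\frac{2601}{2401} \approx 1.0833$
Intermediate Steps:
$r = - \frac{1}{7}$ ($r = 1 \frac{1}{-7} = 1 \left(- \frac{1}{7}\right) = - \frac{1}{7} \approx -0.14286$)
$l = 1$ ($l = \left(-1\right)^{2} = 1$)
$F{\left(u \right)} = 2 u^{2}$ ($F{\left(u \right)} = 2 u \left(u + 0\right) = 2 u u = 2 u^{2}$)
$\left(F{\left(r \right)} + l\right)^{2} = \left(2 \left(- \frac{1}{7}\right)^{2} + 1\right)^{2} = \left(2 \cdot \frac{1}{49} + 1\right)^{2} = \left(\frac{2}{49} + 1\right)^{2} = \left(\frac{51}{49}\right)^{2} = \frac{2601}{2401}$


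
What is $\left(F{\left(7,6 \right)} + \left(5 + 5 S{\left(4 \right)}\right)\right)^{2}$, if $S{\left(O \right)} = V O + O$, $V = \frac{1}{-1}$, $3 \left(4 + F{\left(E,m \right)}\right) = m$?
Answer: $9$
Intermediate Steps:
$F{\left(E,m \right)} = -4 + \frac{m}{3}$
$V = -1$
$S{\left(O \right)} = 0$ ($S{\left(O \right)} = - O + O = 0$)
$\left(F{\left(7,6 \right)} + \left(5 + 5 S{\left(4 \right)}\right)\right)^{2} = \left(\left(-4 + \frac{1}{3} \cdot 6\right) + \left(5 + 5 \cdot 0\right)\right)^{2} = \left(\left(-4 + 2\right) + \left(5 + 0\right)\right)^{2} = \left(-2 + 5\right)^{2} = 3^{2} = 9$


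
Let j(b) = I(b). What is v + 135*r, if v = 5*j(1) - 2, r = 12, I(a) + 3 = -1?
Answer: 1598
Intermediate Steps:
I(a) = -4 (I(a) = -3 - 1 = -4)
j(b) = -4
v = -22 (v = 5*(-4) - 2 = -20 - 2 = -22)
v + 135*r = -22 + 135*12 = -22 + 1620 = 1598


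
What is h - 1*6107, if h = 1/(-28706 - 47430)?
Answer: -464962553/76136 ≈ -6107.0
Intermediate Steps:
h = -1/76136 (h = 1/(-76136) = -1/76136 ≈ -1.3134e-5)
h - 1*6107 = -1/76136 - 1*6107 = -1/76136 - 6107 = -464962553/76136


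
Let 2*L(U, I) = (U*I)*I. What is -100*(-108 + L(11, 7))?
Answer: -16150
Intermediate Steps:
L(U, I) = U*I²/2 (L(U, I) = ((U*I)*I)/2 = ((I*U)*I)/2 = (U*I²)/2 = U*I²/2)
-100*(-108 + L(11, 7)) = -100*(-108 + (½)*11*7²) = -100*(-108 + (½)*11*49) = -100*(-108 + 539/2) = -100*323/2 = -16150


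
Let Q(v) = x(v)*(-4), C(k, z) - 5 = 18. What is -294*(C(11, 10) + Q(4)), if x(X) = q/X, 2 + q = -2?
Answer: -7938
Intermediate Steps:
q = -4 (q = -2 - 2 = -4)
C(k, z) = 23 (C(k, z) = 5 + 18 = 23)
x(X) = -4/X
Q(v) = 16/v (Q(v) = -4/v*(-4) = 16/v)
-294*(C(11, 10) + Q(4)) = -294*(23 + 16/4) = -294*(23 + 16*(¼)) = -294*(23 + 4) = -294*27 = -7938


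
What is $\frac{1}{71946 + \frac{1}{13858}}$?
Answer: $\frac{13858}{997027669} \approx 1.3899 \cdot 10^{-5}$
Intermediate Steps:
$\frac{1}{71946 + \frac{1}{13858}} = \frac{1}{\frac{997027669}{13858}} = \frac{13858}{997027669}$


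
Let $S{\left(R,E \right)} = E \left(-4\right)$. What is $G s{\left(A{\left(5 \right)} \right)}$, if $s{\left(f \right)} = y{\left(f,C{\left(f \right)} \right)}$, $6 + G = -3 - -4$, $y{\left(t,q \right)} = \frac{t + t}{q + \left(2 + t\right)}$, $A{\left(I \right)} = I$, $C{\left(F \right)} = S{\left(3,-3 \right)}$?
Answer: $- \frac{50}{19} \approx -2.6316$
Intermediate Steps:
$S{\left(R,E \right)} = - 4 E$
$C{\left(F \right)} = 12$ ($C{\left(F \right)} = \left(-4\right) \left(-3\right) = 12$)
$y{\left(t,q \right)} = \frac{2 t}{2 + q + t}$
$G = -5$ ($G = -6 - -1 = -6 + \left(-3 + 4\right) = -6 + 1 = -5$)
$s{\left(f \right)} = \frac{2 f}{14 + f}$ ($s{\left(f \right)} = \frac{2 f}{2 + 12 + f} = \frac{2 f}{14 + f}$)
$G s{\left(A{\left(5 \right)} \right)} = - 5 \cdot 2 \cdot 5 \frac{1}{14 + 5} = - 5 \cdot 2 \cdot 5 \cdot \frac{1}{19} = \left(-5\right) \frac{10}{19} = - \frac{50}{19}$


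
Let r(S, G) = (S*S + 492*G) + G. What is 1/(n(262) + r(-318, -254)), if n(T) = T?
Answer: -1/23836 ≈ -4.1953e-5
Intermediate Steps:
r(S, G) = S² + 493*G (r(S, G) = (S² + 492*G) + G = S² + 493*G)
1/(n(262) + r(-318, -254)) = 1/(262 + ((-318)² + 493*(-254))) = 1/(262 + (101124 - 125222)) = 1/(262 - 24098) = 1/(-23836) = -1/23836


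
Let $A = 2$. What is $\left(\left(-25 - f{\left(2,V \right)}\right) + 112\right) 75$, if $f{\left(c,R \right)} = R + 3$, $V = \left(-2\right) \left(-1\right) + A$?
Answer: $6000$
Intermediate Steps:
$V = 4$ ($V = \left(-2\right) \left(-1\right) + 2 = 2 + 2 = 4$)
$f{\left(c,R \right)} = 3 + R$
$\left(\left(-25 - f{\left(2,V \right)}\right) + 112\right) 75 = \left(\left(-25 - \left(3 + 4\right)\right) + 112\right) 75 = \left(\left(-25 - 7\right) + 112\right) 75 = \left(-32 + 112\right) 75 = 80 \cdot 75 = 6000$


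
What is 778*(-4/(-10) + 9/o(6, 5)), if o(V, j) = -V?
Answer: -4279/5 ≈ -855.80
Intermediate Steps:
778*(-4/(-10) + 9/o(6, 5)) = 778*(-4/(-10) + 9/((-1*6))) = 778*(-4*(-1/10) + 9/(-6)) = 778*(2/5 + 9*(-1/6)) = 778*(2/5 - 3/2) = 778*(-11/10) = -4279/5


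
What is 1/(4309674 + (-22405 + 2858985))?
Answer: 1/7146254 ≈ 1.3993e-7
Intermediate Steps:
1/(4309674 + (-22405 + 2858985)) = 1/(4309674 + 2836580) = 1/7146254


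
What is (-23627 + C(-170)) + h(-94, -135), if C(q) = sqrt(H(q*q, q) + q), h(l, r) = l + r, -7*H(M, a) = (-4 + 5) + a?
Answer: -23856 + I*sqrt(7147)/7 ≈ -23856.0 + 12.077*I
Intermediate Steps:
H(M, a) = -1/7 - a/7 (H(M, a) = -((-4 + 5) + a)/7 = -(1 + a)/7 = -1/7 - a/7)
C(q) = sqrt(-1/7 + 6*q/7) (C(q) = sqrt((-1/7 - q/7) + q) = sqrt(-1/7 + 6*q/7))
(-23627 + C(-170)) + h(-94, -135) = (-23627 + sqrt(-7 + 42*(-170))/7) + (-94 - 135) = (-23627 + sqrt(-7 - 7140)/7) - 229 = (-23627 + sqrt(-7147)/7) - 229 = (-23627 + (I*sqrt(7147))/7) - 229 = (-23627 + I*sqrt(7147)/7) - 229 = -23856 + I*sqrt(7147)/7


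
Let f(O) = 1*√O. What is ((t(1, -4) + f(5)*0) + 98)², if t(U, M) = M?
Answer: 8836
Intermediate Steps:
f(O) = √O
((t(1, -4) + f(5)*0) + 98)² = ((-4 + √5*0) + 98)² = ((-4 + 0) + 98)² = (-4 + 98)² = 94² = 8836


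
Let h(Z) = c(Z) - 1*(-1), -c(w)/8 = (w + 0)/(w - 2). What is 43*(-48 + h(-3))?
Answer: -11137/5 ≈ -2227.4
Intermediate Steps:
c(w) = -8*w/(-2 + w) (c(w) = -8*(w + 0)/(w - 2) = -8*w/(-2 + w))
h(Z) = 1 - 8*Z/(-2 + Z) (h(Z) = -8*Z/(-2 + Z) - 1*(-1) = -8*Z/(-2 + Z) + 1 = 1 - 8*Z/(-2 + Z))
43*(-48 + h(-3)) = 43*(-48 + (-2 - 7*(-3))/(-2 - 3)) = 43*(-48 + (-2 + 21)/(-5)) = 43*(-48 - 1/5*19) = 43*(-48 - 19/5) = 43*(-259/5) = -11137/5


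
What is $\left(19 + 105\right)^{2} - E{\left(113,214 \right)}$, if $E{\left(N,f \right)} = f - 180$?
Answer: $15342$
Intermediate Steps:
$E{\left(N,f \right)} = -180 + f$
$\left(19 + 105\right)^{2} - E{\left(113,214 \right)} = \left(19 + 105\right)^{2} - \left(-180 + 214\right) = 124^{2} - 34 = 15376 - 34 = 15342$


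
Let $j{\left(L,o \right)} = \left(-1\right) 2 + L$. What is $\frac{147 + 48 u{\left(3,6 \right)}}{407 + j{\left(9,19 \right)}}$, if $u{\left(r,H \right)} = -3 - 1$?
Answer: $- \frac{5}{46} \approx -0.1087$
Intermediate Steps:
$j{\left(L,o \right)} = -2 + L$
$u{\left(r,H \right)} = -4$
$\frac{147 + 48 u{\left(3,6 \right)}}{407 + j{\left(9,19 \right)}} = \frac{147 + 48 \left(-4\right)}{407 + \left(-2 + 9\right)} = \frac{147 - 192}{407 + 7} = - \frac{45}{414} = \left(-45\right) \frac{1}{414} = - \frac{5}{46}$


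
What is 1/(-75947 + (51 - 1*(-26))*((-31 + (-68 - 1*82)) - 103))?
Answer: -1/97815 ≈ -1.0223e-5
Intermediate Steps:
1/(-75947 + (51 - 1*(-26))*((-31 + (-68 - 1*82)) - 103)) = 1/(-75947 + (51 + 26)*((-31 + (-68 - 82)) - 103)) = 1/(-75947 + 77*((-31 - 150) - 103)) = 1/(-75947 + 77*(-181 - 103)) = 1/(-75947 + 77*(-284)) = 1/(-75947 - 21868) = 1/(-97815) = -1/97815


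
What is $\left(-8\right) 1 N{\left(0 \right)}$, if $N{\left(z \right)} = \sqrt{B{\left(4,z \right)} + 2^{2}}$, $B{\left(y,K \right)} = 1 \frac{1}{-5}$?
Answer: $- \frac{8 \sqrt{95}}{5} \approx -15.595$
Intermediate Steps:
$B{\left(y,K \right)} = - \frac{1}{5}$ ($B{\left(y,K \right)} = 1 \left(- \frac{1}{5}\right) = - \frac{1}{5}$)
$N{\left(z \right)} = \frac{\sqrt{95}}{5}$ ($N{\left(z \right)} = \sqrt{- \frac{1}{5} + 2^{2}} = \sqrt{- \frac{1}{5} + 4} = \sqrt{\frac{19}{5}} = \frac{\sqrt{95}}{5}$)
$\left(-8\right) 1 N{\left(0 \right)} = \left(-8\right) 1 \frac{\sqrt{95}}{5} = - 8 \frac{\sqrt{95}}{5} = - \frac{8 \sqrt{95}}{5}$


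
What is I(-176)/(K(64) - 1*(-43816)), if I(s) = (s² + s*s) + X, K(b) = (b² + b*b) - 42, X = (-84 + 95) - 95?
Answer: 30934/25983 ≈ 1.1905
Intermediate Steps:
X = -84 (X = 11 - 95 = -84)
K(b) = -42 + 2*b² (K(b) = (b² + b²) - 42 = 2*b² - 42 = -42 + 2*b²)
I(s) = -84 + 2*s² (I(s) = (s² + s*s) - 84 = (s² + s²) - 84 = 2*s² - 84 = -84 + 2*s²)
I(-176)/(K(64) - 1*(-43816)) = (-84 + 2*(-176)²)/((-42 + 2*64²) - 1*(-43816)) = (-84 + 2*30976)/((-42 + 2*4096) + 43816) = (-84 + 61952)/((-42 + 8192) + 43816) = 61868/(8150 + 43816) = 61868/51966 = 61868*(1/51966) = 30934/25983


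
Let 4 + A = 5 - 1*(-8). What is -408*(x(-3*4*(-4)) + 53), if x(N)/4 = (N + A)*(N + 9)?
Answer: -5323992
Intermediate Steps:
A = 9 (A = -4 + (5 - 1*(-8)) = -4 + (5 + 8) = -4 + 13 = 9)
x(N) = 4*(9 + N)² (x(N) = 4*((N + 9)*(N + 9)) = 4*((9 + N)*(9 + N)) = 4*(9 + N)²)
-408*(x(-3*4*(-4)) + 53) = -408*((324 + 4*(-3*4*(-4))² + 72*(-3*4*(-4))) + 53) = -408*((324 + 4*(-12*(-4))² + 72*(-12*(-4))) + 53) = -408*((324 + 4*48² + 72*48) + 53) = -408*((324 + 4*2304 + 3456) + 53) = -408*((324 + 9216 + 3456) + 53) = -408*(12996 + 53) = -408*13049 = -5323992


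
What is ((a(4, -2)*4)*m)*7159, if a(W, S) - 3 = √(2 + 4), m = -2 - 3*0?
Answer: -171816 - 57272*√6 ≈ -3.1210e+5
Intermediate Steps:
m = -2 (m = -2 + 0 = -2)
a(W, S) = 3 + √6 (a(W, S) = 3 + √(2 + 4) = 3 + √6)
((a(4, -2)*4)*m)*7159 = (((3 + √6)*4)*(-2))*7159 = ((12 + 4*√6)*(-2))*7159 = (-24 - 8*√6)*7159 = -171816 - 57272*√6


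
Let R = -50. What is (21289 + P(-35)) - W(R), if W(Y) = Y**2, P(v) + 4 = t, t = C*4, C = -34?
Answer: 18649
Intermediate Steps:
t = -136 (t = -34*4 = -136)
P(v) = -140 (P(v) = -4 - 136 = -140)
(21289 + P(-35)) - W(R) = (21289 - 140) - 1*(-50)**2 = 21149 - 1*2500 = 21149 - 2500 = 18649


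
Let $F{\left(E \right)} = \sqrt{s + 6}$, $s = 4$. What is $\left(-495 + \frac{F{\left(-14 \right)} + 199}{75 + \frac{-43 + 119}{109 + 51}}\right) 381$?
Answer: $- \frac{566335545}{3019} + \frac{15240 \sqrt{10}}{3019} \approx -1.8757 \cdot 10^{5}$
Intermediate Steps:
$F{\left(E \right)} = \sqrt{10}$ ($F{\left(E \right)} = \sqrt{4 + 6} = \sqrt{10}$)
$\left(-495 + \frac{F{\left(-14 \right)} + 199}{75 + \frac{-43 + 119}{109 + 51}}\right) 381 = \left(-495 + \frac{\sqrt{10} + 199}{75 + \frac{-43 + 119}{109 + 51}}\right) 381 = \left(-495 + \frac{199 + \sqrt{10}}{75 + \frac{76}{160}}\right) 381 = \left(-495 + \frac{199 + \sqrt{10}}{75 + 76 \cdot \frac{1}{160}}\right) 381 = \left(-495 + \frac{199 + \sqrt{10}}{75 + \frac{19}{40}}\right) 381 = \left(-495 + \frac{199 + \sqrt{10}}{\frac{3019}{40}}\right) 381 = \left(-495 + \left(199 + \sqrt{10}\right) \frac{40}{3019}\right) 381 = \left(-495 + \left(\frac{7960}{3019} + \frac{40 \sqrt{10}}{3019}\right)\right) 381 = \left(- \frac{1486445}{3019} + \frac{40 \sqrt{10}}{3019}\right) 381 = - \frac{566335545}{3019} + \frac{15240 \sqrt{10}}{3019}$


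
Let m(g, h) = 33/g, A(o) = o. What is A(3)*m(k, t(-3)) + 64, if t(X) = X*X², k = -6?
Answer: 95/2 ≈ 47.500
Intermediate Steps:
t(X) = X³
A(3)*m(k, t(-3)) + 64 = 3*(33/(-6)) + 64 = 3*(33*(-⅙)) + 64 = 3*(-11/2) + 64 = -33/2 + 64 = 95/2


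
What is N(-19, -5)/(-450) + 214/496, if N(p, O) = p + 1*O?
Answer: 9017/18600 ≈ 0.48479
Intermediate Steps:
N(p, O) = O + p (N(p, O) = p + O = O + p)
N(-19, -5)/(-450) + 214/496 = (-5 - 19)/(-450) + 214/496 = -24*(-1/450) + 214*(1/496) = 4/75 + 107/248 = 9017/18600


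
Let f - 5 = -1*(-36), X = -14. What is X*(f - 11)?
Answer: -420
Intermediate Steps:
f = 41 (f = 5 - 1*(-36) = 5 + 36 = 41)
X*(f - 11) = -14*(41 - 11) = -14*30 = -420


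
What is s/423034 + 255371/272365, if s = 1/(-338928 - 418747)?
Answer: 16370419337013017/17459810482554350 ≈ 0.93761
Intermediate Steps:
s = -1/757675 (s = 1/(-757675) = -1/757675 ≈ -1.3198e-6)
s/423034 + 255371/272365 = -1/757675/423034 + 255371/272365 = -1/757675*1/423034 + 255371*(1/272365) = -1/320522285950 + 255371/272365 = 16370419337013017/17459810482554350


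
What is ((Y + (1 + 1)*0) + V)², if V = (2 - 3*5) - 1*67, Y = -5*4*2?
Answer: 14400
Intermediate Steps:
Y = -40 (Y = -20*2 = -40)
V = -80 (V = (2 - 15) - 67 = -13 - 67 = -80)
((Y + (1 + 1)*0) + V)² = ((-40 + (1 + 1)*0) - 80)² = ((-40 + 2*0) - 80)² = ((-40 + 0) - 80)² = (-40 - 80)² = (-120)² = 14400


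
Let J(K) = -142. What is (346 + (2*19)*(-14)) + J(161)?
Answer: -328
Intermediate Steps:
(346 + (2*19)*(-14)) + J(161) = (346 + (2*19)*(-14)) - 142 = (346 + 38*(-14)) - 142 = (346 - 532) - 142 = -186 - 142 = -328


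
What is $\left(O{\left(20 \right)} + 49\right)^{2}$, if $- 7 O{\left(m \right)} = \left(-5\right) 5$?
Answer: $\frac{135424}{49} \approx 2763.8$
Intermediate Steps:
$O{\left(m \right)} = \frac{25}{7}$ ($O{\left(m \right)} = - \frac{\left(-5\right) 5}{7} = \left(- \frac{1}{7}\right) \left(-25\right) = \frac{25}{7}$)
$\left(O{\left(20 \right)} + 49\right)^{2} = \left(\frac{25}{7} + 49\right)^{2} = \left(\frac{368}{7}\right)^{2} = \frac{135424}{49}$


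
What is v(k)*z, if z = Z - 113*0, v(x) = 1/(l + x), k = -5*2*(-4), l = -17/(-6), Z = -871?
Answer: -5226/257 ≈ -20.335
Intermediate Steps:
l = 17/6 (l = -17*(-1/6) = 17/6 ≈ 2.8333)
k = 40 (k = -10*(-4) = 40)
v(x) = 1/(17/6 + x)
z = -871 (z = -871 - 113*0 = -871 - 1*0 = -871 + 0 = -871)
v(k)*z = (6/(17 + 6*40))*(-871) = (6/(17 + 240))*(-871) = (6/257)*(-871) = -5226/257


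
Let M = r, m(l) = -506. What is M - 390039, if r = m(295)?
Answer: -390545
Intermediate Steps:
r = -506
M = -506
M - 390039 = -506 - 390039 = -390545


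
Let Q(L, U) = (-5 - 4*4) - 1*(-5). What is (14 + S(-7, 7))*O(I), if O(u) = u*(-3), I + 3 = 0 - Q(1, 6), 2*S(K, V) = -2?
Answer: -507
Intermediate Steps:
S(K, V) = -1 (S(K, V) = (½)*(-2) = -1)
Q(L, U) = -16 (Q(L, U) = (-5 - 16) + 5 = -21 + 5 = -16)
I = 13 (I = -3 + (0 - 1*(-16)) = -3 + (0 + 16) = -3 + 16 = 13)
O(u) = -3*u
(14 + S(-7, 7))*O(I) = (14 - 1)*(-3*13) = 13*(-39) = -507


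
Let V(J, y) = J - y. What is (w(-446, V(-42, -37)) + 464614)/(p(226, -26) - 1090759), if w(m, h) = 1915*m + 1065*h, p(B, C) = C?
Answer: 394801/1090785 ≈ 0.36194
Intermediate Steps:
w(m, h) = 1065*h + 1915*m
(w(-446, V(-42, -37)) + 464614)/(p(226, -26) - 1090759) = ((1065*(-42 - 1*(-37)) + 1915*(-446)) + 464614)/(-26 - 1090759) = ((1065*(-42 + 37) - 854090) + 464614)/(-1090785) = ((1065*(-5) - 854090) + 464614)*(-1/1090785) = ((-5325 - 854090) + 464614)*(-1/1090785) = (-859415 + 464614)*(-1/1090785) = -394801*(-1/1090785) = 394801/1090785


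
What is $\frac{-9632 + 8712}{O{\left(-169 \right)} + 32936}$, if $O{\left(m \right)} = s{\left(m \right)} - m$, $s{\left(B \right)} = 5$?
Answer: $- \frac{92}{3311} \approx -0.027786$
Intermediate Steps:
$O{\left(m \right)} = 5 - m$
$\frac{-9632 + 8712}{O{\left(-169 \right)} + 32936} = \frac{-9632 + 8712}{\left(5 - -169\right) + 32936} = - \frac{920}{\left(5 + 169\right) + 32936} = - \frac{920}{174 + 32936} = - \frac{920}{33110} = \left(-920\right) \frac{1}{33110} = - \frac{92}{3311}$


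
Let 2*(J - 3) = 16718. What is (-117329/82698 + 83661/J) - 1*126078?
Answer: -21794901574112/172880169 ≈ -1.2607e+5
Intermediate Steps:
J = 8362 (J = 3 + (1/2)*16718 = 3 + 8359 = 8362)
(-117329/82698 + 83661/J) - 1*126078 = (-117329/82698 + 83661/8362) - 1*126078 = (-117329*1/82698 + 83661*(1/8362)) - 126078 = (-117329/82698 + 83661/8362) - 126078 = 1484373070/172880169 - 126078 = -21794901574112/172880169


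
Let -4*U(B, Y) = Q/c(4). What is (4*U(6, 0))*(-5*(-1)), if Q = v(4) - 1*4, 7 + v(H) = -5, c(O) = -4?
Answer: -20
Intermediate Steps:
v(H) = -12 (v(H) = -7 - 5 = -12)
Q = -16 (Q = -12 - 1*4 = -12 - 4 = -16)
U(B, Y) = -1 (U(B, Y) = -(-4)/(-4) = -(-4)*(-1)/4 = -1/4*4 = -1)
(4*U(6, 0))*(-5*(-1)) = (4*(-1))*(-5*(-1)) = -4*5 = -20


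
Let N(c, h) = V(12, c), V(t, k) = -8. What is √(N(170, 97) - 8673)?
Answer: I*√8681 ≈ 93.172*I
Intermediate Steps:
N(c, h) = -8
√(N(170, 97) - 8673) = √(-8 - 8673) = √(-8681) = I*√8681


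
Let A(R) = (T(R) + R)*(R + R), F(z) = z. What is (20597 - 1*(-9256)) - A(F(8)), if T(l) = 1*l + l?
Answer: 29469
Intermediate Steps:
T(l) = 2*l (T(l) = l + l = 2*l)
A(R) = 6*R² (A(R) = (2*R + R)*(R + R) = (3*R)*(2*R) = 6*R²)
(20597 - 1*(-9256)) - A(F(8)) = (20597 - 1*(-9256)) - 6*8² = (20597 + 9256) - 6*64 = 29853 - 1*384 = 29853 - 384 = 29469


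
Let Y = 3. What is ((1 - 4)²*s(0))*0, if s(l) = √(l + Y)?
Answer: 0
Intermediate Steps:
s(l) = √(3 + l) (s(l) = √(l + 3) = √(3 + l))
((1 - 4)²*s(0))*0 = ((1 - 4)²*√(3 + 0))*0 = ((-3)²*√3)*0 = (9*√3)*0 = 0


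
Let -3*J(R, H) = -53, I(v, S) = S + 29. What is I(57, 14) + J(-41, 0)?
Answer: 182/3 ≈ 60.667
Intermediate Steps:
I(v, S) = 29 + S
J(R, H) = 53/3 (J(R, H) = -⅓*(-53) = 53/3)
I(57, 14) + J(-41, 0) = (29 + 14) + 53/3 = 43 + 53/3 = 182/3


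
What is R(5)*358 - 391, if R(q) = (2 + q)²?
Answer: 17151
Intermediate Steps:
R(5)*358 - 391 = (2 + 5)²*358 - 391 = 7²*358 - 391 = 49*358 - 391 = 17542 - 391 = 17151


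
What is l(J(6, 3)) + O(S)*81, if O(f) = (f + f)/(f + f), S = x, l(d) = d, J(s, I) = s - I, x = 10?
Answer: 84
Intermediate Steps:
S = 10
O(f) = 1 (O(f) = (2*f)/((2*f)) = (2*f)*(1/(2*f)) = 1)
l(J(6, 3)) + O(S)*81 = (6 - 1*3) + 1*81 = (6 - 3) + 81 = 3 + 81 = 84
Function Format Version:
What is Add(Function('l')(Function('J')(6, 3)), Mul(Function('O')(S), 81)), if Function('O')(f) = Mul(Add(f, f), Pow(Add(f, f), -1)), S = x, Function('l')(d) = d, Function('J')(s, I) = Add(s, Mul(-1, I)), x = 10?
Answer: 84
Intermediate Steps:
S = 10
Function('O')(f) = 1 (Function('O')(f) = Mul(Mul(2, f), Pow(Mul(2, f), -1)) = Mul(Mul(2, f), Mul(Rational(1, 2), Pow(f, -1))) = 1)
Add(Function('l')(Function('J')(6, 3)), Mul(Function('O')(S), 81)) = Add(Add(6, Mul(-1, 3)), Mul(1, 81)) = Add(Add(6, -3), 81) = Add(3, 81) = 84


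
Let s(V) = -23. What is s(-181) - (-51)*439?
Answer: 22366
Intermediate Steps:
s(-181) - (-51)*439 = -23 - (-51)*439 = -23 - 1*(-22389) = -23 + 22389 = 22366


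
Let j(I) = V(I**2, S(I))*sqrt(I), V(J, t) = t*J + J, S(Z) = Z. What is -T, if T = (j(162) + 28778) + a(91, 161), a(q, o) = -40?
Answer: -28738 - 38499948*sqrt(2) ≈ -5.4476e+7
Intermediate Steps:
V(J, t) = J + J*t (V(J, t) = J*t + J = J + J*t)
j(I) = I**(5/2)*(1 + I) (j(I) = (I**2*(1 + I))*sqrt(I) = I**(5/2)*(1 + I))
T = 28738 + 38499948*sqrt(2) (T = (162**(5/2)*(1 + 162) + 28778) - 40 = ((236196*sqrt(2))*163 + 28778) - 40 = (38499948*sqrt(2) + 28778) - 40 = (28778 + 38499948*sqrt(2)) - 40 = 28738 + 38499948*sqrt(2) ≈ 5.4476e+7)
-T = -(28738 + 38499948*sqrt(2)) = -28738 - 38499948*sqrt(2)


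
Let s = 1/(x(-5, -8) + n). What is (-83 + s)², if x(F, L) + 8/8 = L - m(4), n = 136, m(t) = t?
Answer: 104203264/15129 ≈ 6887.6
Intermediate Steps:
x(F, L) = -5 + L (x(F, L) = -1 + (L - 1*4) = -1 + (L - 4) = -1 + (-4 + L) = -5 + L)
s = 1/123 (s = 1/((-5 - 8) + 136) = 1/(-13 + 136) = 1/123 ≈ 0.0081301)
(-83 + s)² = (-83 + 1/123)² = (-10208/123)² = 104203264/15129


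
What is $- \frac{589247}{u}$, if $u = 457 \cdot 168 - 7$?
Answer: $- \frac{589247}{76769} \approx -7.6756$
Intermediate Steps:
$u = 76769$ ($u = 76776 - 7 = 76769$)
$- \frac{589247}{u} = - \frac{589247}{76769}$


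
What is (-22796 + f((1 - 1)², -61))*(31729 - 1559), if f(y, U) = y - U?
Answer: -685914950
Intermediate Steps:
(-22796 + f((1 - 1)², -61))*(31729 - 1559) = (-22796 + ((1 - 1)² - 1*(-61)))*(31729 - 1559) = (-22796 + (0² + 61))*30170 = (-22796 + (0 + 61))*30170 = (-22796 + 61)*30170 = -22735*30170 = -685914950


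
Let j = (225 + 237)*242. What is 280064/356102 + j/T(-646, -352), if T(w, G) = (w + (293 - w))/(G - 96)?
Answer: -8918211644416/52168943 ≈ -1.7095e+5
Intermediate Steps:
T(w, G) = 293/(-96 + G)
j = 111804 (j = 462*242 = 111804)
280064/356102 + j/T(-646, -352) = 280064/356102 + 111804/((293/(-96 - 352))) = 280064*(1/356102) + 111804/((293/(-448))) = 140032/178051 + 111804/((293*(-1/448))) = 140032/178051 + 111804/(-293/448) = 140032/178051 + 111804*(-448/293) = 140032/178051 - 50088192/293 = -8918211644416/52168943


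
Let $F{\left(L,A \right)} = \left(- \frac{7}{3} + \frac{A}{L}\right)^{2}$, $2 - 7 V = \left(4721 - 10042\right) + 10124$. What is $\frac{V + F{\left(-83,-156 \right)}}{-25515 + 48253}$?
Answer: $- \frac{148788709}{4934225583} \approx -0.030154$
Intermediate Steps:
$V = - \frac{4801}{7}$ ($V = \frac{2}{7} - \frac{\left(4721 - 10042\right) + 10124}{7} = \frac{2}{7} - \frac{-5321 + 10124}{7} = \frac{2}{7} - \frac{4803}{7} = - \frac{4801}{7} \approx -685.86$)
$F{\left(L,A \right)} = \left(- \frac{7}{3} + \frac{A}{L}\right)^{2}$ ($F{\left(L,A \right)} = \left(\left(-7\right) \frac{1}{3} + \frac{A}{L}\right)^{2} = \left(- \frac{7}{3} + \frac{A}{L}\right)^{2}$)
$\frac{V + F{\left(-83,-156 \right)}}{-25515 + 48253} = \frac{- \frac{4801}{7} + \frac{\left(\left(-7\right) \left(-83\right) + 3 \left(-156\right)\right)^{2}}{9 \cdot 6889}}{-25515 + 48253} = \frac{- \frac{4801}{7} + \frac{1}{9} \cdot \frac{1}{6889} \left(581 - 468\right)^{2}}{22738} = \left(- \frac{4801}{7} + \frac{1}{9} \cdot \frac{1}{6889} \cdot 113^{2}\right) \frac{1}{22738} = \left(- \frac{4801}{7} + \frac{1}{9} \cdot \frac{1}{6889} \cdot 12769\right) \frac{1}{22738} = \left(- \frac{4801}{7} + \frac{12769}{62001}\right) \frac{1}{22738} = \left(- \frac{297577418}{434007}\right) \frac{1}{22738} = - \frac{148788709}{4934225583}$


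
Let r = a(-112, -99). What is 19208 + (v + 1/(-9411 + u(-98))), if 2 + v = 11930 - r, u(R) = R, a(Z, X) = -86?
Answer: 296889997/9509 ≈ 31222.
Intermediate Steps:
r = -86
v = 12014 (v = -2 + (11930 - 1*(-86)) = -2 + (11930 + 86) = -2 + 12016 = 12014)
19208 + (v + 1/(-9411 + u(-98))) = 19208 + (12014 + 1/(-9411 - 98)) = 19208 + (12014 + 1/(-9509)) = 19208 + (12014 - 1/9509) = 19208 + 114241125/9509 = 296889997/9509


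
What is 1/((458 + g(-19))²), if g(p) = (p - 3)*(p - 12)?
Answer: 1/1299600 ≈ 7.6947e-7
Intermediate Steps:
g(p) = (-12 + p)*(-3 + p) (g(p) = (-3 + p)*(-12 + p) = (-12 + p)*(-3 + p))
1/((458 + g(-19))²) = 1/((458 + (36 + (-19)² - 15*(-19)))²) = 1/((458 + (36 + 361 + 285))²) = 1/((458 + 682)²) = 1/(1140²) = 1/1299600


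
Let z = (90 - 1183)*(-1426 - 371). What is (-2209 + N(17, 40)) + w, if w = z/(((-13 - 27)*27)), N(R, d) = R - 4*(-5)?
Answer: -1436627/360 ≈ -3990.6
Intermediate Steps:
z = 1964121 (z = -1093*(-1797) = 1964121)
N(R, d) = 20 + R (N(R, d) = R + 20 = 20 + R)
w = -654707/360 (w = 1964121/(((-13 - 27)*27)) = 1964121/((-40*27)) = 1964121/(-1080) = 1964121*(-1/1080) = -654707/360 ≈ -1818.6)
(-2209 + N(17, 40)) + w = (-2209 + (20 + 17)) - 654707/360 = (-2209 + 37) - 654707/360 = -2172 - 654707/360 = -1436627/360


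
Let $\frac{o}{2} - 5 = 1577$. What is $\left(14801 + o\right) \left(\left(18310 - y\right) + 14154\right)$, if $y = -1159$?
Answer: $604037195$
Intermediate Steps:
$o = 3164$ ($o = 10 + 2 \cdot 1577 = 10 + 3154 = 3164$)
$\left(14801 + o\right) \left(\left(18310 - y\right) + 14154\right) = \left(14801 + 3164\right) \left(\left(18310 - -1159\right) + 14154\right) = 17965 \left(\left(18310 + 1159\right) + 14154\right) = 17965 \left(19469 + 14154\right) = 17965 \cdot 33623 = 604037195$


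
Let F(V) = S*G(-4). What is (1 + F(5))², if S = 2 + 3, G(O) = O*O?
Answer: 6561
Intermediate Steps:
G(O) = O²
S = 5
F(V) = 80 (F(V) = 5*(-4)² = 5*16 = 80)
(1 + F(5))² = (1 + 80)² = 81² = 6561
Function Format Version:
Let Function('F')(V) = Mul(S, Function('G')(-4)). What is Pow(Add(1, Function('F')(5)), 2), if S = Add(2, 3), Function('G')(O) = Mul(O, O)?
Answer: 6561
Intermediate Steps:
Function('G')(O) = Pow(O, 2)
S = 5
Function('F')(V) = 80 (Function('F')(V) = Mul(5, Pow(-4, 2)) = Mul(5, 16) = 80)
Pow(Add(1, Function('F')(5)), 2) = Pow(Add(1, 80), 2) = Pow(81, 2) = 6561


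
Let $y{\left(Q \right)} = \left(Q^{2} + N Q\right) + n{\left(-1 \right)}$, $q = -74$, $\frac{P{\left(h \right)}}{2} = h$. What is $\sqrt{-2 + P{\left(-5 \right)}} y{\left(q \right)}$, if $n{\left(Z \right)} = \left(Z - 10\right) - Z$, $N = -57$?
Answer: $19368 i \sqrt{3} \approx 33546.0 i$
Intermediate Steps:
$P{\left(h \right)} = 2 h$
$n{\left(Z \right)} = -10$ ($n{\left(Z \right)} = \left(-10 + Z\right) - Z = -10$)
$y{\left(Q \right)} = -10 + Q^{2} - 57 Q$ ($y{\left(Q \right)} = \left(Q^{2} - 57 Q\right) - 10 = -10 + Q^{2} - 57 Q$)
$\sqrt{-2 + P{\left(-5 \right)}} y{\left(q \right)} = \sqrt{-2 + 2 \left(-5\right)} \left(-10 + \left(-74\right)^{2} - -4218\right) = \sqrt{-2 - 10} \left(-10 + 5476 + 4218\right) = \sqrt{-12} \cdot 9684 = 2 i \sqrt{3} \cdot 9684 = 19368 i \sqrt{3}$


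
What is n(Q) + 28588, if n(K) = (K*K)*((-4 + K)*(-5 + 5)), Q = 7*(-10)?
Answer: 28588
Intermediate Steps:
Q = -70
n(K) = 0 (n(K) = K²*((-4 + K)*0) = K²*0 = 0)
n(Q) + 28588 = 0 + 28588 = 28588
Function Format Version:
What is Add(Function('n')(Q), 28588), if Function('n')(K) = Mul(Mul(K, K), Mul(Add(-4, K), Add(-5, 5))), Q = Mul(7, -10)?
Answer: 28588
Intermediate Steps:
Q = -70
Function('n')(K) = 0 (Function('n')(K) = Mul(Pow(K, 2), Mul(Add(-4, K), 0)) = Mul(Pow(K, 2), 0) = 0)
Add(Function('n')(Q), 28588) = Add(0, 28588) = 28588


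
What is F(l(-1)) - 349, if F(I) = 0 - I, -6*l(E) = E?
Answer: -2095/6 ≈ -349.17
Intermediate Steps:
l(E) = -E/6
F(I) = -I
F(l(-1)) - 349 = -(-1)*(-1)/6 - 349 = -1*⅙ - 349 = -⅙ - 349 = -2095/6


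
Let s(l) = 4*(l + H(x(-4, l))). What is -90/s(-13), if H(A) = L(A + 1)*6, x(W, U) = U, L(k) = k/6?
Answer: 9/10 ≈ 0.90000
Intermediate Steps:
L(k) = k/6 (L(k) = k*(1/6) = k/6)
H(A) = 1 + A (H(A) = ((A + 1)/6)*6 = ((1 + A)/6)*6 = (1/6 + A/6)*6 = 1 + A)
s(l) = 4 + 8*l (s(l) = 4*(l + (1 + l)) = 4*(1 + 2*l) = 4 + 8*l)
-90/s(-13) = -90/(4 + 8*(-13)) = -90/(4 - 104) = -90/(-100) = -90*(-1/100) = 9/10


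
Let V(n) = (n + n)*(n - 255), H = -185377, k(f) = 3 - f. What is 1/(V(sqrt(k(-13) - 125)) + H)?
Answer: I/(15*(-12373*I + 34*sqrt(109))) ≈ -5.3836e-6 + 1.5445e-7*I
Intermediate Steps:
V(n) = 2*n*(-255 + n) (V(n) = (2*n)*(-255 + n) = 2*n*(-255 + n))
1/(V(sqrt(k(-13) - 125)) + H) = 1/(2*sqrt((3 - 1*(-13)) - 125)*(-255 + sqrt((3 - 1*(-13)) - 125)) - 185377) = 1/(2*sqrt((3 + 13) - 125)*(-255 + sqrt((3 + 13) - 125)) - 185377) = 1/(2*sqrt(16 - 125)*(-255 + sqrt(16 - 125)) - 185377) = 1/(2*sqrt(-109)*(-255 + sqrt(-109)) - 185377) = 1/(2*(I*sqrt(109))*(-255 + I*sqrt(109)) - 185377) = 1/(2*I*sqrt(109)*(-255 + I*sqrt(109)) - 185377) = 1/(-185377 + 2*I*sqrt(109)*(-255 + I*sqrt(109)))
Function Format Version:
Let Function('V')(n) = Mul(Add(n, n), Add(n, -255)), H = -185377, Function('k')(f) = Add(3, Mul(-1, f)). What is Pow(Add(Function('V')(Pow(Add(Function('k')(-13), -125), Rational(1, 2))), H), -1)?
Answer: Mul(Rational(1, 15), I, Pow(Add(Mul(-12373, I), Mul(34, Pow(109, Rational(1, 2)))), -1)) ≈ Add(-5.3836e-6, Mul(1.5445e-7, I))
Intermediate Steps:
Function('V')(n) = Mul(2, n, Add(-255, n)) (Function('V')(n) = Mul(Mul(2, n), Add(-255, n)) = Mul(2, n, Add(-255, n)))
Pow(Add(Function('V')(Pow(Add(Function('k')(-13), -125), Rational(1, 2))), H), -1) = Pow(Add(Mul(2, Pow(Add(Add(3, Mul(-1, -13)), -125), Rational(1, 2)), Add(-255, Pow(Add(Add(3, Mul(-1, -13)), -125), Rational(1, 2)))), -185377), -1) = Pow(Add(Mul(2, Pow(Add(Add(3, 13), -125), Rational(1, 2)), Add(-255, Pow(Add(Add(3, 13), -125), Rational(1, 2)))), -185377), -1) = Pow(Add(Mul(2, Pow(Add(16, -125), Rational(1, 2)), Add(-255, Pow(Add(16, -125), Rational(1, 2)))), -185377), -1) = Pow(Add(Mul(2, Pow(-109, Rational(1, 2)), Add(-255, Pow(-109, Rational(1, 2)))), -185377), -1) = Pow(Add(Mul(2, Mul(I, Pow(109, Rational(1, 2))), Add(-255, Mul(I, Pow(109, Rational(1, 2))))), -185377), -1) = Pow(Add(Mul(2, I, Pow(109, Rational(1, 2)), Add(-255, Mul(I, Pow(109, Rational(1, 2))))), -185377), -1) = Pow(Add(-185377, Mul(2, I, Pow(109, Rational(1, 2)), Add(-255, Mul(I, Pow(109, Rational(1, 2)))))), -1)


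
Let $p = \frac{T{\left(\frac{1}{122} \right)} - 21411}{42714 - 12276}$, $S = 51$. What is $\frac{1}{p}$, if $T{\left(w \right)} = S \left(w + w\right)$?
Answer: $- \frac{309453}{217670} \approx -1.4217$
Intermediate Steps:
$T{\left(w \right)} = 102 w$ ($T{\left(w \right)} = 51 \left(w + w\right) = 51 \cdot 2 w = 102 w$)
$p = - \frac{217670}{309453}$ ($p = \frac{\frac{102}{122} - 21411}{42714 - 12276} = \frac{102 \cdot \frac{1}{122} - 21411}{30438} = \left(\frac{51}{61} - 21411\right) \frac{1}{30438} = \left(- \frac{1306020}{61}\right) \frac{1}{30438} = - \frac{217670}{309453} \approx -0.7034$)
$\frac{1}{p} = \frac{1}{- \frac{217670}{309453}} = - \frac{309453}{217670}$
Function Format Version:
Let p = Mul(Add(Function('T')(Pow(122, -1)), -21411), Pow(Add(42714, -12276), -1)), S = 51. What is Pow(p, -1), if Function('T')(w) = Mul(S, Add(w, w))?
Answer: Rational(-309453, 217670) ≈ -1.4217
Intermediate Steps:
Function('T')(w) = Mul(102, w) (Function('T')(w) = Mul(51, Add(w, w)) = Mul(51, Mul(2, w)) = Mul(102, w))
p = Rational(-217670, 309453) (p = Mul(Add(Mul(102, Pow(122, -1)), -21411), Pow(Add(42714, -12276), -1)) = Mul(Add(Mul(102, Rational(1, 122)), -21411), Pow(30438, -1)) = Mul(Add(Rational(51, 61), -21411), Rational(1, 30438)) = Mul(Rational(-1306020, 61), Rational(1, 30438)) = Rational(-217670, 309453) ≈ -0.70340)
Pow(p, -1) = Pow(Rational(-217670, 309453), -1) = Rational(-309453, 217670)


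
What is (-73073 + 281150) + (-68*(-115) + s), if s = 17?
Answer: 215914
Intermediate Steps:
(-73073 + 281150) + (-68*(-115) + s) = (-73073 + 281150) + (-68*(-115) + 17) = 208077 + (7820 + 17) = 208077 + 7837 = 215914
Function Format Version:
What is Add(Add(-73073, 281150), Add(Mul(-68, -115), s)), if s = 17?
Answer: 215914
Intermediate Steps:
Add(Add(-73073, 281150), Add(Mul(-68, -115), s)) = Add(Add(-73073, 281150), Add(Mul(-68, -115), 17)) = Add(208077, Add(7820, 17)) = Add(208077, 7837) = 215914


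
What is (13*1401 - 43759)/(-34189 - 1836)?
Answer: 25546/36025 ≈ 0.70912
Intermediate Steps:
(13*1401 - 43759)/(-34189 - 1836) = (18213 - 43759)/(-36025) = -25546*(-1/36025) = 25546/36025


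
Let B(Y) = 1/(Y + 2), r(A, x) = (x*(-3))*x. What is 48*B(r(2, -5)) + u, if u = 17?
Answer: 1193/73 ≈ 16.342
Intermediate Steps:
r(A, x) = -3*x² (r(A, x) = (-3*x)*x = -3*x²)
B(Y) = 1/(2 + Y)
48*B(r(2, -5)) + u = 48/(2 - 3*(-5)²) + 17 = 48/(2 - 3*25) + 17 = 48/(2 - 75) + 17 = 48/(-73) + 17 = 48*(-1/73) + 17 = -48/73 + 17 = 1193/73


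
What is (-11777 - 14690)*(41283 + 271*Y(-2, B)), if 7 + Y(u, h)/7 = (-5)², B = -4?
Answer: -1996379343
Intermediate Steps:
Y(u, h) = 126 (Y(u, h) = -49 + 7*(-5)² = -49 + 7*25 = -49 + 175 = 126)
(-11777 - 14690)*(41283 + 271*Y(-2, B)) = (-11777 - 14690)*(41283 + 271*126) = -26467*(41283 + 34146) = -26467*75429 = -1996379343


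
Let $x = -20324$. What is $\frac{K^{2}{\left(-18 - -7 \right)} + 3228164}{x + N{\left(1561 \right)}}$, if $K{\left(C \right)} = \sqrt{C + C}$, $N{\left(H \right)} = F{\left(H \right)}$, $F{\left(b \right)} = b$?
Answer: $- \frac{3228142}{18763} \approx -172.05$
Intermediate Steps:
$N{\left(H \right)} = H$
$K{\left(C \right)} = \sqrt{2} \sqrt{C}$ ($K{\left(C \right)} = \sqrt{2 C} = \sqrt{2} \sqrt{C}$)
$\frac{K^{2}{\left(-18 - -7 \right)} + 3228164}{x + N{\left(1561 \right)}} = \frac{\left(\sqrt{2} \sqrt{-18 - -7}\right)^{2} + 3228164}{-20324 + 1561} = \frac{\left(\sqrt{2} \sqrt{-18 + 7}\right)^{2} + 3228164}{-18763} = \left(\left(\sqrt{2} \sqrt{-11}\right)^{2} + 3228164\right) \left(- \frac{1}{18763}\right) = \left(\left(\sqrt{2} i \sqrt{11}\right)^{2} + 3228164\right) \left(- \frac{1}{18763}\right) = \left(\left(i \sqrt{22}\right)^{2} + 3228164\right) \left(- \frac{1}{18763}\right) = \left(-22 + 3228164\right) \left(- \frac{1}{18763}\right) = 3228142 \left(- \frac{1}{18763}\right) = - \frac{3228142}{18763}$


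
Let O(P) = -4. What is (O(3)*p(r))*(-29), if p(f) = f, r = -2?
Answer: -232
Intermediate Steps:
(O(3)*p(r))*(-29) = -4*(-2)*(-29) = 8*(-29) = -232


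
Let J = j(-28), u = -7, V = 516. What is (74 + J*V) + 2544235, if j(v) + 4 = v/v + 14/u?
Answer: 2541729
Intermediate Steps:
j(v) = -5 (j(v) = -4 + (v/v + 14/(-7)) = -4 + (1 + 14*(-⅐)) = -4 + (1 - 2) = -4 - 1 = -5)
J = -5
(74 + J*V) + 2544235 = (74 - 5*516) + 2544235 = (74 - 2580) + 2544235 = -2506 + 2544235 = 2541729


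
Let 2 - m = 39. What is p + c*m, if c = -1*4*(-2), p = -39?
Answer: -335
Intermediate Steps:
m = -37 (m = 2 - 1*39 = 2 - 39 = -37)
c = 8 (c = -4*(-2) = 8)
p + c*m = -39 + 8*(-37) = -39 - 296 = -335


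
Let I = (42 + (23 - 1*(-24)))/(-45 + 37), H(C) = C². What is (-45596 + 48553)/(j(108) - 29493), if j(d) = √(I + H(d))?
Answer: -697686408/6958603169 - 5914*√186446/6958603169 ≈ -0.10063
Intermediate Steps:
I = -89/8 (I = (42 + (23 + 24))/(-8) = (42 + 47)*(-⅛) = 89*(-⅛) = -89/8 ≈ -11.125)
j(d) = √(-89/8 + d²)
(-45596 + 48553)/(j(108) - 29493) = (-45596 + 48553)/(√(-178 + 16*108²)/4 - 29493) = 2957/(√(-178 + 16*11664)/4 - 29493) = 2957/(√(-178 + 186624)/4 - 29493) = 2957/(√186446/4 - 29493) = 2957/(-29493 + √186446/4)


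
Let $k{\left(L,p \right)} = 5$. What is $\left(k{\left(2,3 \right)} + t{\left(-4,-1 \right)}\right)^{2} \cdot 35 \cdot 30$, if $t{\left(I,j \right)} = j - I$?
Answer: $67200$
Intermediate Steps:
$\left(k{\left(2,3 \right)} + t{\left(-4,-1 \right)}\right)^{2} \cdot 35 \cdot 30 = \left(5 - -3\right)^{2} \cdot 35 \cdot 30 = \left(5 + \left(-1 + 4\right)\right)^{2} \cdot 35 \cdot 30 = \left(5 + 3\right)^{2} \cdot 35 \cdot 30 = 8^{2} \cdot 35 \cdot 30 = 64 \cdot 35 \cdot 30 = 2240 \cdot 30 = 67200$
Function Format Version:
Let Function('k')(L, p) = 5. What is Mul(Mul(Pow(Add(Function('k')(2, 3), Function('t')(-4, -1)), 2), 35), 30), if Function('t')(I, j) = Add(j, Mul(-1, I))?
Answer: 67200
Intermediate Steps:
Mul(Mul(Pow(Add(Function('k')(2, 3), Function('t')(-4, -1)), 2), 35), 30) = Mul(Mul(Pow(Add(5, Add(-1, Mul(-1, -4))), 2), 35), 30) = Mul(Mul(Pow(Add(5, Add(-1, 4)), 2), 35), 30) = Mul(Mul(Pow(Add(5, 3), 2), 35), 30) = Mul(Mul(Pow(8, 2), 35), 30) = Mul(Mul(64, 35), 30) = Mul(2240, 30) = 67200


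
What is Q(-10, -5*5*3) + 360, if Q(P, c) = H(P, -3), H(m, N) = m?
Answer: 350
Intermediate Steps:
Q(P, c) = P
Q(-10, -5*5*3) + 360 = -10 + 360 = 350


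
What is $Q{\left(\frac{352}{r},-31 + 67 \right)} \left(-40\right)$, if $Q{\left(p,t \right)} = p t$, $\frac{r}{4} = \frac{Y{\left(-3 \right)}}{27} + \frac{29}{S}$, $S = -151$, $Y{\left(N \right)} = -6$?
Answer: $\frac{172212480}{563} \approx 3.0588 \cdot 10^{5}$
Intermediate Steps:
$r = - \frac{2252}{1359}$ ($r = 4 \left(- \frac{6}{27} + \frac{29}{-151}\right) = 4 \left(\left(-6\right) \frac{1}{27} + 29 \left(- \frac{1}{151}\right)\right) = 4 \left(- \frac{2}{9} - \frac{29}{151}\right) = 4 \left(- \frac{563}{1359}\right) = - \frac{2252}{1359} \approx -1.6571$)
$Q{\left(\frac{352}{r},-31 + 67 \right)} \left(-40\right) = \frac{352}{- \frac{2252}{1359}} \left(-31 + 67\right) \left(-40\right) = 352 \left(- \frac{1359}{2252}\right) 36 \left(-40\right) = \left(- \frac{119592}{563}\right) 36 \left(-40\right) = \left(- \frac{4305312}{563}\right) \left(-40\right) = \frac{172212480}{563}$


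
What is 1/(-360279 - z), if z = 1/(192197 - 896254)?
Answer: -704057/253656951902 ≈ -2.7756e-6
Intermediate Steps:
z = -1/704057 (z = 1/(-704057) = -1/704057 ≈ -1.4203e-6)
1/(-360279 - z) = 1/(-360279 - 1*(-1/704057)) = 1/(-360279 + 1/704057) = 1/(-253656951902/704057) = -704057/253656951902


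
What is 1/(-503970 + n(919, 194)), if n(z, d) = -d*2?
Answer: -1/504358 ≈ -1.9827e-6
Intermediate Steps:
n(z, d) = -2*d
1/(-503970 + n(919, 194)) = 1/(-503970 - 2*194) = 1/(-503970 - 388) = 1/(-504358) = -1/504358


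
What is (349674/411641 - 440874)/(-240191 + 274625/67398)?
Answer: 12231487748414880/6663693243412913 ≈ 1.8355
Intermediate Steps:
(349674/411641 - 440874)/(-240191 + 274625/67398) = -181481464560/(411641*(-16188118393/67398)) = -181481464560/411641*(-67398/16188118393) = 12231487748414880/6663693243412913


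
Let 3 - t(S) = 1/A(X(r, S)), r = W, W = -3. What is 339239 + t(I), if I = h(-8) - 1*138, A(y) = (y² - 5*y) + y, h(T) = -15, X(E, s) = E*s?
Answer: 70848995489/208845 ≈ 3.3924e+5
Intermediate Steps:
r = -3
A(y) = y² - 4*y
I = -153 (I = -15 - 1*138 = -15 - 138 = -153)
t(S) = 3 + 1/(3*S*(-4 - 3*S)) (t(S) = 3 - 1/((-3*S)*(-4 - 3*S)) = 3 - 1/((-3*S*(-4 - 3*S))) = 3 - (-1)/(3*S*(-4 - 3*S)) = 3 + 1/(3*S*(-4 - 3*S)))
339239 + t(I) = 339239 + (⅓)*(-1 + 9*(-153)*(4 + 3*(-153)))/(-153*(4 + 3*(-153))) = 339239 + (⅓)*(-1/153)*(-1 + 9*(-153)*(4 - 459))/(4 - 459) = 339239 + (⅓)*(-1/153)*(-1 + 9*(-153)*(-455))/(-455) = 339239 + (⅓)*(-1/153)*(-1/455)*(-1 + 626535) = 339239 + (⅓)*(-1/153)*(-1/455)*626534 = 339239 + 626534/208845 = 70848995489/208845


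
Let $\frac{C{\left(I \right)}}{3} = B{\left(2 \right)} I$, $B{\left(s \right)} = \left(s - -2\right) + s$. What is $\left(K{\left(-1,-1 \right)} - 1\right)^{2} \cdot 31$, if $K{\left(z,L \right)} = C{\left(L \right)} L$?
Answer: $8959$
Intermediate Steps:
$B{\left(s \right)} = 2 + 2 s$ ($B{\left(s \right)} = \left(s + 2\right) + s = \left(2 + s\right) + s = 2 + 2 s$)
$C{\left(I \right)} = 18 I$ ($C{\left(I \right)} = 3 \left(2 + 2 \cdot 2\right) I = 3 \left(2 + 4\right) I = 3 \cdot 6 I = 18 I$)
$K{\left(z,L \right)} = 18 L^{2}$ ($K{\left(z,L \right)} = 18 L L = 18 L^{2}$)
$\left(K{\left(-1,-1 \right)} - 1\right)^{2} \cdot 31 = \left(18 \left(-1\right)^{2} - 1\right)^{2} \cdot 31 = \left(18 \cdot 1 - 1\right)^{2} \cdot 31 = \left(18 - 1\right)^{2} \cdot 31 = 17^{2} \cdot 31 = 289 \cdot 31 = 8959$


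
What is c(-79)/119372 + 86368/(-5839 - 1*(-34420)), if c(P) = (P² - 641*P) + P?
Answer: 11933350277/3411771132 ≈ 3.4977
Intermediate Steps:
c(P) = P² - 640*P
c(-79)/119372 + 86368/(-5839 - 1*(-34420)) = -79*(-640 - 79)/119372 + 86368/(-5839 - 1*(-34420)) = -79*(-719)*(1/119372) + 86368/(-5839 + 34420) = 56801*(1/119372) + 86368/28581 = 56801/119372 + 86368*(1/28581) = 56801/119372 + 86368/28581 = 11933350277/3411771132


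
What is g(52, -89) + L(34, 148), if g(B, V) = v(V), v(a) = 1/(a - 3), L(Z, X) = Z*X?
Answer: 462943/92 ≈ 5032.0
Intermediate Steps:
L(Z, X) = X*Z
v(a) = 1/(-3 + a)
g(B, V) = 1/(-3 + V)
g(52, -89) + L(34, 148) = 1/(-3 - 89) + 148*34 = 1/(-92) + 5032 = -1/92 + 5032 = 462943/92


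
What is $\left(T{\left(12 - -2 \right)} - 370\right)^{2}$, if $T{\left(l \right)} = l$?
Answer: $126736$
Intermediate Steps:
$\left(T{\left(12 - -2 \right)} - 370\right)^{2} = \left(\left(12 - -2\right) - 370\right)^{2} = \left(\left(12 + 2\right) - 370\right)^{2} = \left(14 - 370\right)^{2} = \left(-356\right)^{2} = 126736$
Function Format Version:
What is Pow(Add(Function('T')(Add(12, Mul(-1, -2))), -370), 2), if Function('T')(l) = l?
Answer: 126736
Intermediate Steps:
Pow(Add(Function('T')(Add(12, Mul(-1, -2))), -370), 2) = Pow(Add(Add(12, Mul(-1, -2)), -370), 2) = Pow(Add(Add(12, 2), -370), 2) = Pow(Add(14, -370), 2) = Pow(-356, 2) = 126736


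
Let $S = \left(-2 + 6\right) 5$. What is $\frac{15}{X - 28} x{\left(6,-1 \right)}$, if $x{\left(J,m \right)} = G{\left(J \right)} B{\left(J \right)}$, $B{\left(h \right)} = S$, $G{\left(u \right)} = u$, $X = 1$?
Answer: $- \frac{200}{3} \approx -66.667$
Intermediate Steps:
$S = 20$ ($S = 4 \cdot 5 = 20$)
$B{\left(h \right)} = 20$
$x{\left(J,m \right)} = 20 J$ ($x{\left(J,m \right)} = J 20 = 20 J$)
$\frac{15}{X - 28} x{\left(6,-1 \right)} = \frac{15}{1 - 28} \cdot 20 \cdot 6 = \frac{15}{-27} \cdot 120 = 15 \left(- \frac{1}{27}\right) 120 = \left(- \frac{5}{9}\right) 120 = - \frac{200}{3}$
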